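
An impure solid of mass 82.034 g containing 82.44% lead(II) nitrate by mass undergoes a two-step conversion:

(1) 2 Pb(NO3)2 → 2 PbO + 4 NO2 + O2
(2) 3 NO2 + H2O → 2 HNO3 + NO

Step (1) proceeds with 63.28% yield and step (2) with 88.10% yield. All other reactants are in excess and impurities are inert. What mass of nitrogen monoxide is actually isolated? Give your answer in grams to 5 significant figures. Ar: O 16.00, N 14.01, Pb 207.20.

2.2774 g

Pure Pb(NO3)2 = 82.034 × 0.8244 = 67.6288 g.
M(Pb(NO3)2) = 207.20 + 2(14.01) + 6(16.00) = 331.22 g/mol.
M(NO) = 14.01 + 16.00 = 30.01 g/mol.
n(Pb(NO3)2) = 67.6288 / 331.22 = 0.204181 mol.
Step 1 (Pb(NO3)2:NO2 = 2:4): theoretical n(NO2) = 0.408362 mol; at 63.28% yield, n(NO2) = 0.258411 mol.
Step 2 (NO2:NO = 3:1): theoretical n(NO) = 0.0861372 mol, so theoretical mass = 0.0861372 × 30.01 = 2.58498 g.
At 88.10% yield, actual mass of NO = 2.58498 × 0.8810 = 2.27736 g.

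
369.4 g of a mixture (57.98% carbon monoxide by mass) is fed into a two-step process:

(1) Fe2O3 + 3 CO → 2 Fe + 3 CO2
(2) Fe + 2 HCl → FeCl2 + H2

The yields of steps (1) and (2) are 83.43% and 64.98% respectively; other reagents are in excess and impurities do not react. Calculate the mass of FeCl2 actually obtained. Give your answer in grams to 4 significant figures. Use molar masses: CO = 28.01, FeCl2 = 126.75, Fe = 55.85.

350.3 g

Pure CO = 369.4 × 0.5798 = 214.18 g.
n(CO) = 214.18 / 28.01 = 7.6465 mol.
Step 1 (CO:Fe = 3:2): theoretical n(Fe) = 5.0977 mol; at 83.43% yield, n(Fe) = 4.2530 mol.
Step 2 (Fe:FeCl2 = 1:1): theoretical n(FeCl2) = 4.2530 mol, so theoretical mass = 4.2530 × 126.75 = 539.06 g.
At 64.98% yield, actual mass of FeCl2 = 539.06 × 0.6498 = 350.28 g.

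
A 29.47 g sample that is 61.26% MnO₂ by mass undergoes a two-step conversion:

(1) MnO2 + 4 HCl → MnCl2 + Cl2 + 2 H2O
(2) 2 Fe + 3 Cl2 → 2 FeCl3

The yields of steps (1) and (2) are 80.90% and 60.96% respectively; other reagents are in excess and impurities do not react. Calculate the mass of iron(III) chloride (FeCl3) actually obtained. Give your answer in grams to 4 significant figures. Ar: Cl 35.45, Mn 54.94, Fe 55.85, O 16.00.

11.07 g

Pure MnO2 = 29.47 × 0.6126 = 18.053 g.
M(MnO2) = 54.94 + 2(16.00) = 86.94 g/mol.
M(FeCl3) = 55.85 + 3(35.45) = 162.20 g/mol.
n(MnO2) = 18.053 / 86.94 = 0.20765 mol.
Step 1 (MnO2:Cl2 = 1:1): theoretical n(Cl2) = 0.20765 mol; at 80.90% yield, n(Cl2) = 0.16799 mol.
Step 2 (Cl2:FeCl3 = 3:2): theoretical n(FeCl3) = 0.11199 mol, so theoretical mass = 0.11199 × 162.20 = 18.165 g.
At 60.96% yield, actual mass of FeCl3 = 18.165 × 0.6096 = 11.074 g.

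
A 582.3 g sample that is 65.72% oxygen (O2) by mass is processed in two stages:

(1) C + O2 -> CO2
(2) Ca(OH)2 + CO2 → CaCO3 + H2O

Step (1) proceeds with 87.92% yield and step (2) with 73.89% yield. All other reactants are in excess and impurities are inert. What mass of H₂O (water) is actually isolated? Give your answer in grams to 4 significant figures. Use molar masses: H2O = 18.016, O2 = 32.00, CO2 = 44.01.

Pure O2 = 582.3 × 0.6572 = 382.69 g.
n(O2) = 382.69 / 32.00 = 11.959 mol.
Step 1 (O2:CO2 = 1:1): theoretical n(CO2) = 11.959 mol; at 87.92% yield, n(CO2) = 10.514 mol.
Step 2 (CO2:H2O = 1:1): theoretical n(H2O) = 10.514 mol, so theoretical mass = 10.514 × 18.016 = 189.43 g.
At 73.89% yield, actual mass of H2O = 189.43 × 0.7389 = 139.97 g.

140.0 g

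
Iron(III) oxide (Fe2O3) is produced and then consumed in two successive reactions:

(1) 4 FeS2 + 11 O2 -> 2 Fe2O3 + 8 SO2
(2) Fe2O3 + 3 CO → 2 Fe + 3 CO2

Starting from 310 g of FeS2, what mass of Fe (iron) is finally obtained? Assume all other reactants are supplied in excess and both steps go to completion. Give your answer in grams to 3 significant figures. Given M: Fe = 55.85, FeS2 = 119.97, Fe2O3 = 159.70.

n(FeS2) = 310.0 / 119.97 = 2.584 mol.
Step 1 gives a 4:2 ratio of FeS2 to Fe2O3, so n(Fe2O3) = 1.292 mol.
In step 2 the Fe2O3:Fe ratio is 1:2, so n(Fe) = 2.584 mol.
Mass of Fe = 2.584 × 55.85 = 144.3 g.

144 g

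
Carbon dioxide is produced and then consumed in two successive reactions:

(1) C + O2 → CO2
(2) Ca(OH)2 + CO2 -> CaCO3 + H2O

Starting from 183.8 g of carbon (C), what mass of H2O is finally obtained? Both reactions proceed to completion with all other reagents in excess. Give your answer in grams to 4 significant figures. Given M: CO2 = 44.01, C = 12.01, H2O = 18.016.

n(C) = 183.80 / 12.01 = 15.304 mol.
Step 1 gives a 1:1 ratio of C to CO2, so n(CO2) = 15.304 mol.
In step 2 the CO2:H2O ratio is 1:1, so n(H2O) = 15.304 mol.
Mass of H2O = 15.304 × 18.016 = 275.72 g.

275.7 g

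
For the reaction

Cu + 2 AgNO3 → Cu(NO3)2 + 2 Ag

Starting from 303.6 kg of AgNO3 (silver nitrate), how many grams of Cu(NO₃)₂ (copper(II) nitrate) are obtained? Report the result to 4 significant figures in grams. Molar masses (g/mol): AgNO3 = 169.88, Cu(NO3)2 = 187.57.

167600 g

Convert: 303.6 kg = 303600 g.
n(AgNO3) = 303600 g / 169.88 g/mol = 1787.1 mol.
From the equation the AgNO3:Cu(NO3)2 mole ratio is 2:1, so n(Cu(NO3)2) = 1787.1 × 1/2 = 893.57 mol.
Mass of Cu(NO3)2 = 893.57 mol × 187.57 g/mol = 167610 g.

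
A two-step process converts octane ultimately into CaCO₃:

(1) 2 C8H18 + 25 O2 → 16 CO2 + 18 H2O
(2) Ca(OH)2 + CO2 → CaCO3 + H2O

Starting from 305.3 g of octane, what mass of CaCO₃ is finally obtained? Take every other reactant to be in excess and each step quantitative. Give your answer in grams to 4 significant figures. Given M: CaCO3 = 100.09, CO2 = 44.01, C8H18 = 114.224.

2140 g

n(C8H18) = 305.30 / 114.224 = 2.6728 mol.
Step 1 gives a 2:16 ratio of C8H18 to CO2, so n(CO2) = 21.383 mol.
In step 2 the CO2:CaCO3 ratio is 1:1, so n(CaCO3) = 21.383 mol.
Mass of CaCO3 = 21.383 × 100.09 = 2140.2 g.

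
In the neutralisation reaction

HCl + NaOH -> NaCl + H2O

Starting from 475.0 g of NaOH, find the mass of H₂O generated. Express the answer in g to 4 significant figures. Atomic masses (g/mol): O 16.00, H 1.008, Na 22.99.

M(NaOH) = 22.99 + 16.00 + 1.008 = 39.998 g/mol.
M(H2O) = 2(1.008) + 16.00 = 18.016 g/mol.
n(NaOH) = 475.00 g / 39.998 g/mol = 11.876 mol.
From the equation the NaOH:H2O mole ratio is 1:1, so n(H2O) = 11.876 × 1/1 = 11.876 mol.
Mass of H2O = 11.876 mol × 18.016 g/mol = 213.95 g.

214.0 g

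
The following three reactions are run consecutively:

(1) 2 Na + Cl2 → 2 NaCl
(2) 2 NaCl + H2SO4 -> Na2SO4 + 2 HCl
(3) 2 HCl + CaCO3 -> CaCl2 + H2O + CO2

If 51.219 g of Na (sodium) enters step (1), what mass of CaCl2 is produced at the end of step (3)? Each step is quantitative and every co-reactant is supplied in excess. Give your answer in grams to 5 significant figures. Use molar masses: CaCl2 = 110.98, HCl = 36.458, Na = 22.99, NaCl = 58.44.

123.63 g

n(Na) = 51.219 / 22.99 = 2.22788 mol.
Reaction (1): Na→NaCl ratio 2:2 ⇒ n(NaCl) = 2.22788 mol.
Reaction (2): NaCl→HCl ratio 2:2 ⇒ n(HCl) = 2.22788 mol.
Reaction (3): HCl→CaCl2 ratio 2:1 ⇒ n(CaCl2) = 1.11394 mol.
Mass of CaCl2 = 1.11394 × 110.98 = 123.625 g.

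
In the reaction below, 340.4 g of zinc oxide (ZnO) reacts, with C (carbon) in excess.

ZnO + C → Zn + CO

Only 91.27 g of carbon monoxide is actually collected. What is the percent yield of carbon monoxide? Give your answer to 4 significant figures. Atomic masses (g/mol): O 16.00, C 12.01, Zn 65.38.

77.90 %

M(ZnO) = 65.38 + 16.00 = 81.38 g/mol.
M(CO) = 12.01 + 16.00 = 28.01 g/mol.
n(ZnO) = 340.40 g / 81.38 g/mol = 4.1828 mol.
From the equation the ZnO:CO mole ratio is 1:1, so n(CO) = 4.1828 × 1/1 = 4.1828 mol.
Mass of CO = 4.1828 mol × 28.01 g/mol = 117.16 g.
This is the theoretical yield. Percent yield = 91.27 g / 117.16 g × 100% = 77.901%.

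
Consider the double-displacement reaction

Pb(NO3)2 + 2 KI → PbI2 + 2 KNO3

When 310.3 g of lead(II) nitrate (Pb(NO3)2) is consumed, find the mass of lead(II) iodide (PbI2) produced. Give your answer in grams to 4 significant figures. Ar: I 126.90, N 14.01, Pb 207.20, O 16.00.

431.9 g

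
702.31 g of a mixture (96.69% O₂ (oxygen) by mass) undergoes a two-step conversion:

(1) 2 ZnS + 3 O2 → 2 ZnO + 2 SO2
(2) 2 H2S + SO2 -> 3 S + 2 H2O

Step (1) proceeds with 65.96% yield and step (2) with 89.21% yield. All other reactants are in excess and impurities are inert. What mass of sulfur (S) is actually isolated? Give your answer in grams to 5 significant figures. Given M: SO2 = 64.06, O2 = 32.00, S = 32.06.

800.66 g

Pure O2 = 702.31 × 0.9669 = 679.064 g.
n(O2) = 679.064 / 32.00 = 21.2207 mol.
Step 1 (O2:SO2 = 3:2): theoretical n(SO2) = 14.1472 mol; at 65.96% yield, n(SO2) = 9.33146 mol.
Step 2 (SO2:S = 1:3): theoretical n(S) = 27.9944 mol, so theoretical mass = 27.9944 × 32.06 = 897.500 g.
At 89.21% yield, actual mass of S = 897.500 × 0.8921 = 800.660 g.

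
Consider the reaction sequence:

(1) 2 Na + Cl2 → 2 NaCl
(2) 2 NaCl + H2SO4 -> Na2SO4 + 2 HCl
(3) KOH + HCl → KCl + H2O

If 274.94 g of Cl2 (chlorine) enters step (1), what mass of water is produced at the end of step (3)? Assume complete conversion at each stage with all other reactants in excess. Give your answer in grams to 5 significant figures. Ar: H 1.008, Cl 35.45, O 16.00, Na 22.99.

M(Cl2) = 2(35.45) = 70.90 g/mol.
M(H2O) = 2(1.008) + 16.00 = 18.016 g/mol.
n(Cl2) = 274.94 / 70.90 = 3.87786 mol.
Reaction (1): Cl2→NaCl ratio 1:2 ⇒ n(NaCl) = 7.75571 mol.
Reaction (2): NaCl→HCl ratio 2:2 ⇒ n(HCl) = 7.75571 mol.
Reaction (3): HCl→H2O ratio 1:1 ⇒ n(H2O) = 7.75571 mol.
Mass of H2O = 7.75571 × 18.016 = 139.727 g.

139.73 g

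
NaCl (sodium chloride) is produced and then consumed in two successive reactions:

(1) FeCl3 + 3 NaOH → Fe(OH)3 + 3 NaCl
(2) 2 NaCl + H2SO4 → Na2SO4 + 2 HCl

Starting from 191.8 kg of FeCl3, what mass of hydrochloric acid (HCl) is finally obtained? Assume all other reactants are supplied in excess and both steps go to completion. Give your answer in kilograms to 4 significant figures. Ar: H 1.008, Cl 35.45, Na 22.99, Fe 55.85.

129.3 kg

M(FeCl3) = 55.85 + 3(35.45) = 162.20 g/mol.
M(HCl) = 1.008 + 35.45 = 36.458 g/mol.
191.8 kg = 191800 g.
n(FeCl3) = 191800 / 162.20 = 1182.5 mol.
Step 1 gives a 1:3 ratio of FeCl3 to NaCl, so n(NaCl) = 3547.5 mol.
In step 2 the NaCl:HCl ratio is 2:2, so n(HCl) = 3547.5 mol.
Mass of HCl = 3547.5 × 36.458 = 129330 g = 129.3 kg.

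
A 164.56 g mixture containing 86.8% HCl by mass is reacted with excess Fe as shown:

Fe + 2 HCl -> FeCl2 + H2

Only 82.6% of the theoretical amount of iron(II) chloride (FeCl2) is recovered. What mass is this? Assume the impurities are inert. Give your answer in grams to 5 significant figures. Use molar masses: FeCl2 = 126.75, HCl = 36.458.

205.09 g

Pure HCl available = 164.56 g × 0.868 = 142.838 g.
n(HCl) = 142.838 g / 36.458 g/mol = 3.91788 mol.
From the equation the HCl:FeCl2 mole ratio is 2:1, so n(FeCl2) = 3.91788 × 1/2 = 1.95894 mol.
Mass of FeCl2 = 1.95894 mol × 126.75 g/mol = 248.296 g.
Actual mass collected = 248.296 g × 0.826 = 205.092 g.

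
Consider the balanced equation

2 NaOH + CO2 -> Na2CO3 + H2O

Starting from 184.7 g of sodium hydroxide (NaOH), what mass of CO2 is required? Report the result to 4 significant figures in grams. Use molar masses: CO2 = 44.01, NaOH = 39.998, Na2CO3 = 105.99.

n(NaOH) = 184.70 g / 39.998 g/mol = 4.6177 mol.
From the equation the NaOH:CO2 mole ratio is 2:1, so n(CO2) = 4.6177 × 1/2 = 2.3089 mol.
Mass of CO2 = 2.3089 mol × 44.01 g/mol = 101.61 g.

101.6 g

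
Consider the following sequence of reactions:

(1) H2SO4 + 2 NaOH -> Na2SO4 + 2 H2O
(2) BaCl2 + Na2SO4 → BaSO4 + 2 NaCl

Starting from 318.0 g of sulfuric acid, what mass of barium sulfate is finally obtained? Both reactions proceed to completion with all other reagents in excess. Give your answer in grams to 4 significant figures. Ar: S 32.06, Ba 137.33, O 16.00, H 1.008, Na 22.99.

M(H2SO4) = 2(1.008) + 32.06 + 4(16.00) = 98.076 g/mol.
M(BaSO4) = 137.33 + 32.06 + 4(16.00) = 233.39 g/mol.
n(H2SO4) = 318.00 / 98.076 = 3.2424 mol.
Step 1 gives a 1:1 ratio of H2SO4 to Na2SO4, so n(Na2SO4) = 3.2424 mol.
In step 2 the Na2SO4:BaSO4 ratio is 1:1, so n(BaSO4) = 3.2424 mol.
Mass of BaSO4 = 3.2424 × 233.39 = 756.74 g.

756.7 g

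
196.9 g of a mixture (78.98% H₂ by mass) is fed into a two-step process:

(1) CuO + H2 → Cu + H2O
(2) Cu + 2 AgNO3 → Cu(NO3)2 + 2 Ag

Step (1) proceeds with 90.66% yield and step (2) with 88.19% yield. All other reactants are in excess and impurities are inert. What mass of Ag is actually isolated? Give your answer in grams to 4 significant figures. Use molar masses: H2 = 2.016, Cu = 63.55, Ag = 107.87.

Pure H2 = 196.9 × 0.7898 = 155.51 g.
n(H2) = 155.51 / 2.016 = 77.139 mol.
Step 1 (H2:Cu = 1:1): theoretical n(Cu) = 77.139 mol; at 90.66% yield, n(Cu) = 69.934 mol.
Step 2 (Cu:Ag = 1:2): theoretical n(Ag) = 139.87 mol, so theoretical mass = 139.87 × 107.87 = 15088 g.
At 88.19% yield, actual mass of Ag = 15088 × 0.8819 = 13306 g.

13310 g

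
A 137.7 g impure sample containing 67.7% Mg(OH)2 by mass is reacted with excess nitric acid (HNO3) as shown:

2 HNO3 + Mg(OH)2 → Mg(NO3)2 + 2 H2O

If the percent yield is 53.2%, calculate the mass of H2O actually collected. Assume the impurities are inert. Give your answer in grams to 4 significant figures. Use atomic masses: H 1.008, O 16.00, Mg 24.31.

Pure Mg(OH)2 available = 137.7 g × 0.677 = 93.223 g.
M(Mg(OH)2) = 24.31 + 2(16.00) + 2(1.008) = 58.326 g/mol.
M(H2O) = 2(1.008) + 16.00 = 18.016 g/mol.
n(Mg(OH)2) = 93.223 g / 58.326 g/mol = 1.5983 mol.
From the equation the Mg(OH)2:H2O mole ratio is 1:2, so n(H2O) = 1.5983 × 2/1 = 3.1966 mol.
Mass of H2O = 3.1966 mol × 18.016 g/mol = 57.590 g.
Actual mass collected = 57.590 g × 0.532 = 30.638 g.

30.64 g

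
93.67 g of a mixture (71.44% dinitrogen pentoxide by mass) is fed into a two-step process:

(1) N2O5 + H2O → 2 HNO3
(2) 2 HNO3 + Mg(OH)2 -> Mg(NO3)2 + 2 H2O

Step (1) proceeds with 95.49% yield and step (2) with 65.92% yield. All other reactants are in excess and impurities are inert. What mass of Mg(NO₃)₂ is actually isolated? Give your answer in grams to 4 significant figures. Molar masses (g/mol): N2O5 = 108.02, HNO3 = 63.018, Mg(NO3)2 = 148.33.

57.84 g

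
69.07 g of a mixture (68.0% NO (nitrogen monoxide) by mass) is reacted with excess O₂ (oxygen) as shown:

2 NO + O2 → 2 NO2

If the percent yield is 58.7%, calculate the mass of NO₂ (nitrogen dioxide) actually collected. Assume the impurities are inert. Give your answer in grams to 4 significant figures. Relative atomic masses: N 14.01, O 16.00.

42.27 g

Pure NO available = 69.07 g × 0.680 = 46.968 g.
M(NO) = 14.01 + 16.00 = 30.01 g/mol.
M(NO2) = 14.01 + 2(16.00) = 46.01 g/mol.
n(NO) = 46.968 g / 30.01 g/mol = 1.5651 mol.
From the equation the NO:NO2 mole ratio is 2:2, so n(NO2) = 1.5651 × 2/2 = 1.5651 mol.
Mass of NO2 = 1.5651 mol × 46.01 g/mol = 72.009 g.
Actual mass collected = 72.009 g × 0.587 = 42.269 g.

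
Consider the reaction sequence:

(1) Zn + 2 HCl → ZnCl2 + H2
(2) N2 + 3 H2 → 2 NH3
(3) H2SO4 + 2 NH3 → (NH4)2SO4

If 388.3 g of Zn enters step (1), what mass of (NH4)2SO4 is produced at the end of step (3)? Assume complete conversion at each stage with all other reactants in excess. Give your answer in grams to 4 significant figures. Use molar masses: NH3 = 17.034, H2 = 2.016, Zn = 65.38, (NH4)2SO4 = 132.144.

n(Zn) = 388.3 / 65.38 = 5.9391 mol.
Reaction (1): Zn→H2 ratio 1:1 ⇒ n(H2) = 5.9391 mol.
Reaction (2): H2→NH3 ratio 3:2 ⇒ n(NH3) = 3.9594 mol.
Reaction (3): NH3→(NH4)2SO4 ratio 2:1 ⇒ n((NH4)2SO4) = 1.9797 mol.
Mass of (NH4)2SO4 = 1.9797 × 132.144 = 261.61 g.

261.6 g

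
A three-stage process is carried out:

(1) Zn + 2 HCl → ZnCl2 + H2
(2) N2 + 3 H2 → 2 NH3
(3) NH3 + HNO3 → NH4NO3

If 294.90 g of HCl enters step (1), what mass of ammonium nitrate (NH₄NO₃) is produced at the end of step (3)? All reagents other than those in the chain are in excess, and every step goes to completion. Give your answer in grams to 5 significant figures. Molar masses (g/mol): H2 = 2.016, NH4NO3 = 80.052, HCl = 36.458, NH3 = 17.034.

n(HCl) = 294.90 / 36.458 = 8.08876 mol.
Reaction (1): HCl→H2 ratio 2:1 ⇒ n(H2) = 4.04438 mol.
Reaction (2): H2→NH3 ratio 3:2 ⇒ n(NH3) = 2.69625 mol.
Reaction (3): NH3→NH4NO3 ratio 1:1 ⇒ n(NH4NO3) = 2.69625 mol.
Mass of NH4NO3 = 2.69625 × 80.052 = 215.840 g.

215.84 g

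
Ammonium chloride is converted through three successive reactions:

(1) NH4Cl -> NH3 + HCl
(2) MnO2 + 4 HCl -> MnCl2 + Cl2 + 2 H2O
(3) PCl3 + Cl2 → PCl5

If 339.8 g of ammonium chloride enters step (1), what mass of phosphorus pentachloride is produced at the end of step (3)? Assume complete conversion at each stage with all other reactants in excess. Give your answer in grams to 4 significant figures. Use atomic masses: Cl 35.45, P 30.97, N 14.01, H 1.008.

M(NH4Cl) = 14.01 + 4(1.008) + 35.45 = 53.492 g/mol.
M(PCl5) = 30.97 + 5(35.45) = 208.22 g/mol.
n(NH4Cl) = 339.8 / 53.492 = 6.3524 mol.
Reaction (1): NH4Cl→HCl ratio 1:1 ⇒ n(HCl) = 6.3524 mol.
Reaction (2): HCl→Cl2 ratio 4:1 ⇒ n(Cl2) = 1.5881 mol.
Reaction (3): Cl2→PCl5 ratio 1:1 ⇒ n(PCl5) = 1.5881 mol.
Mass of PCl5 = 1.5881 × 208.22 = 330.67 g.

330.7 g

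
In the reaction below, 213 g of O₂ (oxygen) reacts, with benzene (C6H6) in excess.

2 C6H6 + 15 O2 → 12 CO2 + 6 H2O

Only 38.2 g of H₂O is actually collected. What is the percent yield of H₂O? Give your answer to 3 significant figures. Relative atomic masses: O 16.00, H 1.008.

79.6 %

M(O2) = 2(16.00) = 32.00 g/mol.
M(H2O) = 2(1.008) + 16.00 = 18.016 g/mol.
n(O2) = 213.0 g / 32.00 g/mol = 6.656 mol.
From the equation the O2:H2O mole ratio is 15:6, so n(H2O) = 6.656 × 6/15 = 2.663 mol.
Mass of H2O = 2.663 mol × 18.016 g/mol = 47.97 g.
This is the theoretical yield. Percent yield = 38.2 g / 47.97 g × 100% = 79.64%.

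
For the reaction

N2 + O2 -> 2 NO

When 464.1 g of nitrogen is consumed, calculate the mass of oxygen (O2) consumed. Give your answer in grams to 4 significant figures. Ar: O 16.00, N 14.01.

530.0 g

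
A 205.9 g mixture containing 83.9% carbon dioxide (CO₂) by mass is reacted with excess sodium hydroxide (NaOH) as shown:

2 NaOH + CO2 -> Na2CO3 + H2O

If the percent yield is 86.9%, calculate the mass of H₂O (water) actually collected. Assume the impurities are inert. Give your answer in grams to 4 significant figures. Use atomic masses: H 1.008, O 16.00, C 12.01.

61.45 g

Pure CO2 available = 205.9 g × 0.839 = 172.75 g.
M(CO2) = 12.01 + 2(16.00) = 44.01 g/mol.
M(H2O) = 2(1.008) + 16.00 = 18.016 g/mol.
n(CO2) = 172.75 g / 44.01 g/mol = 3.9252 mol.
From the equation the CO2:H2O mole ratio is 1:1, so n(H2O) = 3.9252 × 1/1 = 3.9252 mol.
Mass of H2O = 3.9252 mol × 18.016 g/mol = 70.717 g.
Actual mass collected = 70.717 g × 0.869 = 61.453 g.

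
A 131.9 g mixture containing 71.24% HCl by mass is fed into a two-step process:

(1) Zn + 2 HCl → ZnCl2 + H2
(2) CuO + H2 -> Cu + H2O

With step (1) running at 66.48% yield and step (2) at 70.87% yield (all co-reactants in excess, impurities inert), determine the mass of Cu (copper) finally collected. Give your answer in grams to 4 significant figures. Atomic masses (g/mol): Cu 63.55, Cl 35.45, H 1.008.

38.58 g

Pure HCl = 131.9 × 0.7124 = 93.966 g.
M(HCl) = 1.008 + 35.45 = 36.458 g/mol.
M(Cu) = 63.55 g/mol.
n(HCl) = 93.966 / 36.458 = 2.5774 mol.
Step 1 (HCl:H2 = 2:1): theoretical n(H2) = 1.2887 mol; at 66.48% yield, n(H2) = 0.85672 mol.
Step 2 (H2:Cu = 1:1): theoretical n(Cu) = 0.85672 mol, so theoretical mass = 0.85672 × 63.55 = 54.444 g.
At 70.87% yield, actual mass of Cu = 54.444 × 0.7087 = 38.585 g.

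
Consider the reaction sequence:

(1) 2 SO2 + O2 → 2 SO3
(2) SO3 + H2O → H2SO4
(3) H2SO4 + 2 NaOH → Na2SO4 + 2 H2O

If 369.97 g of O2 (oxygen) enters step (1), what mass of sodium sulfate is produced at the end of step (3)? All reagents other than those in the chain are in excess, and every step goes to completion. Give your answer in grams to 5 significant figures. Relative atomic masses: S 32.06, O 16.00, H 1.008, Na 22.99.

M(O2) = 2(16.00) = 32.00 g/mol.
M(Na2SO4) = 2(22.99) + 32.06 + 4(16.00) = 142.04 g/mol.
n(O2) = 369.97 / 32.00 = 11.5616 mol.
Reaction (1): O2→SO3 ratio 1:2 ⇒ n(SO3) = 23.1231 mol.
Reaction (2): SO3→H2SO4 ratio 1:1 ⇒ n(H2SO4) = 23.1231 mol.
Reaction (3): H2SO4→Na2SO4 ratio 1:1 ⇒ n(Na2SO4) = 23.1231 mol.
Mass of Na2SO4 = 23.1231 × 142.04 = 3284.41 g.

3284.4 g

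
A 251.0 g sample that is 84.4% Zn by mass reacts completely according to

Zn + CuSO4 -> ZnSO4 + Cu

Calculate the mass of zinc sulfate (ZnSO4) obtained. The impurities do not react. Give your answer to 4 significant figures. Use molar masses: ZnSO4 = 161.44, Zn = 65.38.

523.1 g

Mass of pure Zn = 251.0 g × 0.844 = 211.84 g.
n(Zn) = 211.84 g / 65.38 g/mol = 3.2402 mol.
From the equation the Zn:ZnSO4 mole ratio is 1:1, so n(ZnSO4) = 3.2402 × 1/1 = 3.2402 mol.
Mass of ZnSO4 = 3.2402 mol × 161.44 g/mol = 523.10 g.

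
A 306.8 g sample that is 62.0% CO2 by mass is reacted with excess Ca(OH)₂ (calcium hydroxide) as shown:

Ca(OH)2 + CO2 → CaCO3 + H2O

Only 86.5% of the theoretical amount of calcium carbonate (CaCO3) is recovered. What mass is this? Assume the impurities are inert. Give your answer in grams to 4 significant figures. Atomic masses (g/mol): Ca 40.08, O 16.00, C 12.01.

374.2 g

Pure CO2 available = 306.8 g × 0.620 = 190.22 g.
M(CO2) = 12.01 + 2(16.00) = 44.01 g/mol.
M(CaCO3) = 40.08 + 12.01 + 3(16.00) = 100.09 g/mol.
n(CO2) = 190.22 g / 44.01 g/mol = 4.3221 mol.
From the equation the CO2:CaCO3 mole ratio is 1:1, so n(CaCO3) = 4.3221 × 1/1 = 4.3221 mol.
Mass of CaCO3 = 4.3221 mol × 100.09 g/mol = 432.60 g.
Actual mass collected = 432.60 g × 0.865 = 374.20 g.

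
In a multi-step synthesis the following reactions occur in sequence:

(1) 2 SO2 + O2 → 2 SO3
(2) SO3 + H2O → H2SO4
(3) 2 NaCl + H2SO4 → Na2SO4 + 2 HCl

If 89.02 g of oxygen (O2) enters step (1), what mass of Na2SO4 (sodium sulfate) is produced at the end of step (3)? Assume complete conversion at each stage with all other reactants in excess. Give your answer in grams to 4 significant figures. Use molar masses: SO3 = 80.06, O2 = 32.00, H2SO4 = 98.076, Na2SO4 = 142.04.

n(O2) = 89.02 / 32.00 = 2.7819 mol.
Reaction (1): O2→SO3 ratio 1:2 ⇒ n(SO3) = 5.5637 mol.
Reaction (2): SO3→H2SO4 ratio 1:1 ⇒ n(H2SO4) = 5.5637 mol.
Reaction (3): H2SO4→Na2SO4 ratio 1:1 ⇒ n(Na2SO4) = 5.5637 mol.
Mass of Na2SO4 = 5.5637 × 142.04 = 790.28 g.

790.3 g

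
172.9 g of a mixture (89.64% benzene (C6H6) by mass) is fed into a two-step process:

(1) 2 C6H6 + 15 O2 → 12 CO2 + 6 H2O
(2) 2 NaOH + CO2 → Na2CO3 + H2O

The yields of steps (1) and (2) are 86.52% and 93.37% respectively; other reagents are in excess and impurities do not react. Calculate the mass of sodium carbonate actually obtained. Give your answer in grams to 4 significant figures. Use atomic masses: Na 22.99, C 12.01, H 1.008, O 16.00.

Pure C6H6 = 172.9 × 0.8964 = 154.99 g.
M(C6H6) = 6(12.01) + 6(1.008) = 78.108 g/mol.
M(Na2CO3) = 2(22.99) + 12.01 + 3(16.00) = 105.99 g/mol.
n(C6H6) = 154.99 / 78.108 = 1.9843 mol.
Step 1 (C6H6:CO2 = 2:12): theoretical n(CO2) = 11.906 mol; at 86.52% yield, n(CO2) = 10.301 mol.
Step 2 (CO2:Na2CO3 = 1:1): theoretical n(Na2CO3) = 10.301 mol, so theoretical mass = 10.301 × 105.99 = 1091.8 g.
At 93.37% yield, actual mass of Na2CO3 = 1091.8 × 0.9337 = 1019.4 g.

1019 g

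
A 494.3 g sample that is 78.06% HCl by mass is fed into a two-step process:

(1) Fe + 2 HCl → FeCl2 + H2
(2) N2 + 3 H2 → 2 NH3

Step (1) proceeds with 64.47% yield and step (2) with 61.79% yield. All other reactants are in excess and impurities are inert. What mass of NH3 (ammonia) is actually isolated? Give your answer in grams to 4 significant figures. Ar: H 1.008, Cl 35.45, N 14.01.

23.94 g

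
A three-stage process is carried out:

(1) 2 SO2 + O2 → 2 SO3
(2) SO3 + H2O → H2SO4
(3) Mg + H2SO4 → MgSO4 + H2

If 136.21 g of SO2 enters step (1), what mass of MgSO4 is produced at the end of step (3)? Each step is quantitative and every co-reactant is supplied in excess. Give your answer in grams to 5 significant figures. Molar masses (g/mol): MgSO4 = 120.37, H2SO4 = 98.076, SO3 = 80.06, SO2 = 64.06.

n(SO2) = 136.21 / 64.06 = 2.12629 mol.
Reaction (1): SO2→SO3 ratio 2:2 ⇒ n(SO3) = 2.12629 mol.
Reaction (2): SO3→H2SO4 ratio 1:1 ⇒ n(H2SO4) = 2.12629 mol.
Reaction (3): H2SO4→MgSO4 ratio 1:1 ⇒ n(MgSO4) = 2.12629 mol.
Mass of MgSO4 = 2.12629 × 120.37 = 255.941 g.

255.94 g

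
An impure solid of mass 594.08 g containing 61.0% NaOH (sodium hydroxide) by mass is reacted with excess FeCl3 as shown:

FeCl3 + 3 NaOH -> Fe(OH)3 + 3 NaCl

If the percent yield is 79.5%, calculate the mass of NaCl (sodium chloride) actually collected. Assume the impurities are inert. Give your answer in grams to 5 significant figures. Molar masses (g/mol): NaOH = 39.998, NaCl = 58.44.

420.93 g

Pure NaOH available = 594.08 g × 0.610 = 362.389 g.
n(NaOH) = 362.389 g / 39.998 g/mol = 9.06017 mol.
From the equation the NaOH:NaCl mole ratio is 3:3, so n(NaCl) = 9.06017 × 3/3 = 9.06017 mol.
Mass of NaCl = 9.06017 mol × 58.44 g/mol = 529.477 g.
Actual mass collected = 529.477 g × 0.795 = 420.934 g.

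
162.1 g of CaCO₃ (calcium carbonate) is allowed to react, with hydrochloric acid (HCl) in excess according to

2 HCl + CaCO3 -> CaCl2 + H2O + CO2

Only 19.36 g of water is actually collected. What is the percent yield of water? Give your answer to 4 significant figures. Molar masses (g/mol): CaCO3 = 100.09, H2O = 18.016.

66.35 %

n(CaCO3) = 162.10 g / 100.09 g/mol = 1.6195 mol.
From the equation the CaCO3:H2O mole ratio is 1:1, so n(H2O) = 1.6195 × 1/1 = 1.6195 mol.
Mass of H2O = 1.6195 mol × 18.016 g/mol = 29.178 g.
This is the theoretical yield. Percent yield = 19.36 g / 29.178 g × 100% = 66.352%.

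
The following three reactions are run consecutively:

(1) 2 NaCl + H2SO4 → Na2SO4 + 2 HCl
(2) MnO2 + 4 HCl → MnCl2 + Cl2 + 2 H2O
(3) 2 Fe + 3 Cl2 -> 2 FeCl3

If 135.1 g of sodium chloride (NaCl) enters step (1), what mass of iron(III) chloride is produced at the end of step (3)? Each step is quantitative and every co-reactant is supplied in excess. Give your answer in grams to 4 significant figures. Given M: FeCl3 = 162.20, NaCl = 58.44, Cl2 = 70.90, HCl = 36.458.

62.49 g

n(NaCl) = 135.1 / 58.44 = 2.3118 mol.
Reaction (1): NaCl→HCl ratio 2:2 ⇒ n(HCl) = 2.3118 mol.
Reaction (2): HCl→Cl2 ratio 4:1 ⇒ n(Cl2) = 0.57794 mol.
Reaction (3): Cl2→FeCl3 ratio 3:2 ⇒ n(FeCl3) = 0.38530 mol.
Mass of FeCl3 = 0.38530 × 162.20 = 62.495 g.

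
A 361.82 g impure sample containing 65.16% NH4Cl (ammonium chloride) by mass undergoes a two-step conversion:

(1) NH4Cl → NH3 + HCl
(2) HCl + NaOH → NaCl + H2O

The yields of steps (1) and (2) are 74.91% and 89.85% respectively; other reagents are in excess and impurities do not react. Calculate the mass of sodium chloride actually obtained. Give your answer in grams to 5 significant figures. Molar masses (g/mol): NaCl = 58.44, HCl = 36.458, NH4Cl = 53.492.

Pure NH4Cl = 361.82 × 0.6516 = 235.762 g.
n(NH4Cl) = 235.762 / 53.492 = 4.40742 mol.
Step 1 (NH4Cl:HCl = 1:1): theoretical n(HCl) = 4.40742 mol; at 74.91% yield, n(HCl) = 3.30160 mol.
Step 2 (HCl:NaCl = 1:1): theoretical n(NaCl) = 3.30160 mol, so theoretical mass = 3.30160 × 58.44 = 192.946 g.
At 89.85% yield, actual mass of NaCl = 192.946 × 0.8985 = 173.362 g.

173.36 g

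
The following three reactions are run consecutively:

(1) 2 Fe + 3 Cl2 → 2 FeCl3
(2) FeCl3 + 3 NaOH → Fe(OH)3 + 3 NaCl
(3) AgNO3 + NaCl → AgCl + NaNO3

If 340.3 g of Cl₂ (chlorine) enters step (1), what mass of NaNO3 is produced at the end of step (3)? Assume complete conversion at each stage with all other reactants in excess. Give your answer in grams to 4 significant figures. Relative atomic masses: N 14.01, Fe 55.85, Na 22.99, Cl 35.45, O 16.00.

816.0 g

M(Cl2) = 2(35.45) = 70.90 g/mol.
M(NaNO3) = 22.99 + 14.01 + 3(16.00) = 85.00 g/mol.
n(Cl2) = 340.3 / 70.90 = 4.7997 mol.
Reaction (1): Cl2→FeCl3 ratio 3:2 ⇒ n(FeCl3) = 3.1998 mol.
Reaction (2): FeCl3→NaCl ratio 1:3 ⇒ n(NaCl) = 9.5994 mol.
Reaction (3): NaCl→NaNO3 ratio 1:1 ⇒ n(NaNO3) = 9.5994 mol.
Mass of NaNO3 = 9.5994 × 85.00 = 815.95 g.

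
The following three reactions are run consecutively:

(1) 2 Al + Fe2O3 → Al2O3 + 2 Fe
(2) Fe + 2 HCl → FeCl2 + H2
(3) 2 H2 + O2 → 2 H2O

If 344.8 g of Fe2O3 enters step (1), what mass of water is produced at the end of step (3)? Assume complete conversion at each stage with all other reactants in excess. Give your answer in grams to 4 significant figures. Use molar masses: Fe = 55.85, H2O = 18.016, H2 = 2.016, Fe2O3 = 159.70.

77.79 g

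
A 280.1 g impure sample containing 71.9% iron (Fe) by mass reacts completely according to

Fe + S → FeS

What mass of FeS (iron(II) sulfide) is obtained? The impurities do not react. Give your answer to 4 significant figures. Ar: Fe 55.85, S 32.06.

317.0 g

Mass of pure Fe = 280.1 g × 0.719 = 201.39 g.
M(Fe) = 55.85 g/mol.
M(FeS) = 55.85 + 32.06 = 87.91 g/mol.
n(Fe) = 201.39 g / 55.85 g/mol = 3.6059 mol.
From the equation the Fe:FeS mole ratio is 1:1, so n(FeS) = 3.6059 × 1/1 = 3.6059 mol.
Mass of FeS = 3.6059 mol × 87.91 g/mol = 317.00 g.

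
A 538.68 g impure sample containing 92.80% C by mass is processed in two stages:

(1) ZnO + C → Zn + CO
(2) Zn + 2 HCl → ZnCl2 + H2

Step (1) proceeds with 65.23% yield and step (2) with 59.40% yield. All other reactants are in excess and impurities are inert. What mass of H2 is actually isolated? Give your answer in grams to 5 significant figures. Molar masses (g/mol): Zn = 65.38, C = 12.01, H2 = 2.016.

32.513 g

Pure C = 538.68 × 0.9280 = 499.895 g.
n(C) = 499.895 / 12.01 = 41.6232 mol.
Step 1 (C:Zn = 1:1): theoretical n(Zn) = 41.6232 mol; at 65.23% yield, n(Zn) = 27.1508 mol.
Step 2 (Zn:H2 = 1:1): theoretical n(H2) = 27.1508 mol, so theoretical mass = 27.1508 × 2.016 = 54.7361 g.
At 59.40% yield, actual mass of H2 = 54.7361 × 0.5940 = 32.5132 g.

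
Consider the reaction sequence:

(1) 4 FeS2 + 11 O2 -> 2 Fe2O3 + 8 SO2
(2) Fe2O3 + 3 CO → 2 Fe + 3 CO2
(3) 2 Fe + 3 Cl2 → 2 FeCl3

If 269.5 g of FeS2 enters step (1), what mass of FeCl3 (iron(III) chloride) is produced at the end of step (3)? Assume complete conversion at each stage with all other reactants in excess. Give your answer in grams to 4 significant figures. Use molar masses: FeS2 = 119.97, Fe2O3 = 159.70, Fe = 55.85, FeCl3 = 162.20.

364.4 g

n(FeS2) = 269.5 / 119.97 = 2.2464 mol.
Reaction (1): FeS2→Fe2O3 ratio 4:2 ⇒ n(Fe2O3) = 1.1232 mol.
Reaction (2): Fe2O3→Fe ratio 1:2 ⇒ n(Fe) = 2.2464 mol.
Reaction (3): Fe→FeCl3 ratio 2:2 ⇒ n(FeCl3) = 2.2464 mol.
Mass of FeCl3 = 2.2464 × 162.20 = 364.37 g.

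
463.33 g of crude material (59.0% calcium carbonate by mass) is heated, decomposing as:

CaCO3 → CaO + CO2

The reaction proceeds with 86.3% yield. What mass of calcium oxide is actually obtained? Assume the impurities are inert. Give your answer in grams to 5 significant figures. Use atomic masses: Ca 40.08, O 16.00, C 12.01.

132.18 g

Pure CaCO3 available = 463.33 g × 0.590 = 273.365 g.
M(CaCO3) = 40.08 + 12.01 + 3(16.00) = 100.09 g/mol.
M(CaO) = 40.08 + 16.00 = 56.08 g/mol.
n(CaCO3) = 273.365 g / 100.09 g/mol = 2.73119 mol.
From the equation the CaCO3:CaO mole ratio is 1:1, so n(CaO) = 2.73119 × 1/1 = 2.73119 mol.
Mass of CaO = 2.73119 mol × 56.08 g/mol = 153.165 g.
Actual mass collected = 153.165 g × 0.863 = 132.181 g.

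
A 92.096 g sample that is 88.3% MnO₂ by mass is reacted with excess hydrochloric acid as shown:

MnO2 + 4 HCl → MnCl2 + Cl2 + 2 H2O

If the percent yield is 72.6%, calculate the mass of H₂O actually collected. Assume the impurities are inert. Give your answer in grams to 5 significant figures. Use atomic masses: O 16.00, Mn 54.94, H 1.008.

Pure MnO2 available = 92.096 g × 0.883 = 81.3208 g.
M(MnO2) = 54.94 + 2(16.00) = 86.94 g/mol.
M(H2O) = 2(1.008) + 16.00 = 18.016 g/mol.
n(MnO2) = 81.3208 g / 86.94 g/mol = 0.935367 mol.
From the equation the MnO2:H2O mole ratio is 1:2, so n(H2O) = 0.935367 × 2/1 = 1.87073 mol.
Mass of H2O = 1.87073 mol × 18.016 g/mol = 33.7031 g.
Actual mass collected = 33.7031 g × 0.726 = 24.4685 g.

24.468 g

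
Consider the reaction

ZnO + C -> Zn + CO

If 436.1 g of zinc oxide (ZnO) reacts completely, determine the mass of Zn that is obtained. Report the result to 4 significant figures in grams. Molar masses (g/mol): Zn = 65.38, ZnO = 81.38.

350.4 g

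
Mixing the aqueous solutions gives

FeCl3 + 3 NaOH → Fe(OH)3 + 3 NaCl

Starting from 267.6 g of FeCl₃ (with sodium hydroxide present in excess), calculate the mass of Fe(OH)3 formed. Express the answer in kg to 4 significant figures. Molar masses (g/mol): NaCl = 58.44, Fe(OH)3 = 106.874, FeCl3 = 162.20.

n(FeCl3) = 267.60 g / 162.20 g/mol = 1.6498 mol.
From the equation the FeCl3:Fe(OH)3 mole ratio is 1:1, so n(Fe(OH)3) = 1.6498 × 1/1 = 1.6498 mol.
Mass of Fe(OH)3 = 1.6498 mol × 106.874 g/mol = 176.32 g.
Converting to kg: 176.32 g = 0.1763 kg.

0.1763 kg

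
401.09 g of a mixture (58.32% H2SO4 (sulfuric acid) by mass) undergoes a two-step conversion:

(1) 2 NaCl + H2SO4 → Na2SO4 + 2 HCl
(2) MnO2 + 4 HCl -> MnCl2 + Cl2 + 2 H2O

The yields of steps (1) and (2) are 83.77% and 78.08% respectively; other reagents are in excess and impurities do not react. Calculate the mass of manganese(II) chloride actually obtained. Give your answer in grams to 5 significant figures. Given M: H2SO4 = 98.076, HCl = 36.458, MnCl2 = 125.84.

98.155 g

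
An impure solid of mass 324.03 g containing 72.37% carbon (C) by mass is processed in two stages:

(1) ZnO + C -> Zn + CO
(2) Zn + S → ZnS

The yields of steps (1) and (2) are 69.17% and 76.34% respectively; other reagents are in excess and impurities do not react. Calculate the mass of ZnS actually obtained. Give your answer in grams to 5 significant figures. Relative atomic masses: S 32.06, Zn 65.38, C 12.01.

1004.6 g

Pure C = 324.03 × 0.7237 = 234.501 g.
M(C) = 12.01 g/mol.
M(ZnS) = 65.38 + 32.06 = 97.44 g/mol.
n(C) = 234.501 / 12.01 = 19.5254 mol.
Step 1 (C:Zn = 1:1): theoretical n(Zn) = 19.5254 mol; at 69.17% yield, n(Zn) = 13.5057 mol.
Step 2 (Zn:ZnS = 1:1): theoretical n(ZnS) = 13.5057 mol, so theoretical mass = 13.5057 × 97.44 = 1316.00 g.
At 76.34% yield, actual mass of ZnS = 1316.00 × 0.7634 = 1004.63 g.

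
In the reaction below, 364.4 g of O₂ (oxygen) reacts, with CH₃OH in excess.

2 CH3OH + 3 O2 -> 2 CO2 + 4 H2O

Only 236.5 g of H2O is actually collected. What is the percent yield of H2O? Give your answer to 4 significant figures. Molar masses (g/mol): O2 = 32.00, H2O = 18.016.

n(O2) = 364.40 g / 32.00 g/mol = 11.387 mol.
From the equation the O2:H2O mole ratio is 3:4, so n(H2O) = 11.387 × 4/3 = 15.183 mol.
Mass of H2O = 15.183 mol × 18.016 g/mol = 273.54 g.
This is the theoretical yield. Percent yield = 236.5 g / 273.54 g × 100% = 86.458%.

86.46 %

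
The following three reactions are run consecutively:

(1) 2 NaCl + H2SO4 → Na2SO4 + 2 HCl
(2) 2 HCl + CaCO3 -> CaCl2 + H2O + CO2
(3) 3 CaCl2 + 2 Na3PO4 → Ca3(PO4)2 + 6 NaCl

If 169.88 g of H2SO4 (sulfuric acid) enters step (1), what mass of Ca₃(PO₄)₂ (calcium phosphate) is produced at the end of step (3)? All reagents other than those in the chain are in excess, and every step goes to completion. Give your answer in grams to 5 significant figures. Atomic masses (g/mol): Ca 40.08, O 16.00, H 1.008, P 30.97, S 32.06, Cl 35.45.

M(H2SO4) = 2(1.008) + 32.06 + 4(16.00) = 98.076 g/mol.
M(Ca3(PO4)2) = 3(40.08) + 2(30.97) + 8(16.00) = 310.18 g/mol.
n(H2SO4) = 169.88 / 98.076 = 1.73213 mol.
Reaction (1): H2SO4→HCl ratio 1:2 ⇒ n(HCl) = 3.46425 mol.
Reaction (2): HCl→CaCl2 ratio 2:1 ⇒ n(CaCl2) = 1.73213 mol.
Reaction (3): CaCl2→Ca3(PO4)2 ratio 3:1 ⇒ n(Ca3(PO4)2) = 0.577375 mol.
Mass of Ca3(PO4)2 = 0.577375 × 310.18 = 179.090 g.

179.09 g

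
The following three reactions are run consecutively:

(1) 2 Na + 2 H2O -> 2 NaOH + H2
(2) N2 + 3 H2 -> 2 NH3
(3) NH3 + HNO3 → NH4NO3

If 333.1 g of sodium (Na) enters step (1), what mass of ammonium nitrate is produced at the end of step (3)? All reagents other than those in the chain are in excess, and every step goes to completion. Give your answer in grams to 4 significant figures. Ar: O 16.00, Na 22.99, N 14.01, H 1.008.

386.6 g

M(Na) = 22.99 g/mol.
M(NH4NO3) = 2(14.01) + 4(1.008) + 3(16.00) = 80.052 g/mol.
n(Na) = 333.1 / 22.99 = 14.489 mol.
Reaction (1): Na→H2 ratio 2:1 ⇒ n(H2) = 7.2445 mol.
Reaction (2): H2→NH3 ratio 3:2 ⇒ n(NH3) = 4.8296 mol.
Reaction (3): NH3→NH4NO3 ratio 1:1 ⇒ n(NH4NO3) = 4.8296 mol.
Mass of NH4NO3 = 4.8296 × 80.052 = 386.62 g.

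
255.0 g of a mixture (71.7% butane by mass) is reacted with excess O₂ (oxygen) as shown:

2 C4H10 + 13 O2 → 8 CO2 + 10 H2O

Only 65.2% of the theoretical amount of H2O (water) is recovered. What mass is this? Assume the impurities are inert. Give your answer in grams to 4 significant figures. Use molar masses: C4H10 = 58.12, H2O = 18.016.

184.8 g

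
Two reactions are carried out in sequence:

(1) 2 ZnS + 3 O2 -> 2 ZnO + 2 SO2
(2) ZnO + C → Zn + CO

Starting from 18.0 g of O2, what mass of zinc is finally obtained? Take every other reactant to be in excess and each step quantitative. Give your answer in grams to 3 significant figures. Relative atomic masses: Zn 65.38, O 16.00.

M(O2) = 2(16.00) = 32.00 g/mol.
M(Zn) = 65.38 g/mol.
n(O2) = 18.00 / 32.00 = 0.5625 mol.
Step 1 gives a 3:2 ratio of O2 to ZnO, so n(ZnO) = 0.3750 mol.
In step 2 the ZnO:Zn ratio is 1:1, so n(Zn) = 0.3750 mol.
Mass of Zn = 0.3750 × 65.38 = 24.52 g.

24.5 g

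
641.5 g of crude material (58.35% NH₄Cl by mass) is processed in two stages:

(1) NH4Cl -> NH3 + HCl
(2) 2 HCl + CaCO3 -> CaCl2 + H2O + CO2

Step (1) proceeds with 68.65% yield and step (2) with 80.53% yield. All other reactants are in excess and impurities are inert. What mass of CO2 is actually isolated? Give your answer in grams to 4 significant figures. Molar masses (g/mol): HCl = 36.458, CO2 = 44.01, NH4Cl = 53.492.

85.13 g

Pure NH4Cl = 641.5 × 0.5835 = 374.32 g.
n(NH4Cl) = 374.32 / 53.492 = 6.9976 mol.
Step 1 (NH4Cl:HCl = 1:1): theoretical n(HCl) = 6.9976 mol; at 68.65% yield, n(HCl) = 4.8038 mol.
Step 2 (HCl:CO2 = 2:1): theoretical n(CO2) = 2.4019 mol, so theoretical mass = 2.4019 × 44.01 = 105.71 g.
At 80.53% yield, actual mass of CO2 = 105.71 × 0.8053 = 85.127 g.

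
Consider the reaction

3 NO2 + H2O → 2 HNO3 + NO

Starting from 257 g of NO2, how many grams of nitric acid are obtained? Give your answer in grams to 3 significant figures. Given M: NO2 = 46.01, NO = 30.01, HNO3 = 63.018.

n(NO2) = 257.0 g / 46.01 g/mol = 5.586 mol.
From the equation the NO2:HNO3 mole ratio is 3:2, so n(HNO3) = 5.586 × 2/3 = 3.724 mol.
Mass of HNO3 = 3.724 mol × 63.018 g/mol = 234.7 g.

235 g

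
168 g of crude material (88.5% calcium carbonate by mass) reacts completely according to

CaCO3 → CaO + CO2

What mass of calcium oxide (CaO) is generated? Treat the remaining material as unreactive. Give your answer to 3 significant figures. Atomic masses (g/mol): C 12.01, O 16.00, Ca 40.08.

83.3 g

Mass of pure CaCO3 = 168 g × 0.885 = 148.7 g.
M(CaCO3) = 40.08 + 12.01 + 3(16.00) = 100.09 g/mol.
M(CaO) = 40.08 + 16.00 = 56.08 g/mol.
n(CaCO3) = 148.7 g / 100.09 g/mol = 1.485 mol.
From the equation the CaCO3:CaO mole ratio is 1:1, so n(CaO) = 1.485 × 1/1 = 1.485 mol.
Mass of CaO = 1.485 mol × 56.08 g/mol = 83.30 g.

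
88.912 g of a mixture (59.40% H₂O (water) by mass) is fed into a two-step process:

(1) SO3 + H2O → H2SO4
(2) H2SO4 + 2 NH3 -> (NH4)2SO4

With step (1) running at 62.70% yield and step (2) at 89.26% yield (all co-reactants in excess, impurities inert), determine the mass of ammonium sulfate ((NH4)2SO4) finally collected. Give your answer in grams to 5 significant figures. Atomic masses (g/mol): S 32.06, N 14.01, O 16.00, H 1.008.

216.80 g

Pure H2O = 88.912 × 0.5940 = 52.8137 g.
M(H2O) = 2(1.008) + 16.00 = 18.016 g/mol.
M((NH4)2SO4) = 2(14.01) + 8(1.008) + 32.06 + 4(16.00) = 132.144 g/mol.
n(H2O) = 52.8137 / 18.016 = 2.93149 mol.
Step 1 (H2O:H2SO4 = 1:1): theoretical n(H2SO4) = 2.93149 mol; at 62.70% yield, n(H2SO4) = 1.83804 mol.
Step 2 (H2SO4:(NH4)2SO4 = 1:1): theoretical n((NH4)2SO4) = 1.83804 mol, so theoretical mass = 1.83804 × 132.144 = 242.887 g.
At 89.26% yield, actual mass of (NH4)2SO4 = 242.887 × 0.8926 = 216.801 g.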